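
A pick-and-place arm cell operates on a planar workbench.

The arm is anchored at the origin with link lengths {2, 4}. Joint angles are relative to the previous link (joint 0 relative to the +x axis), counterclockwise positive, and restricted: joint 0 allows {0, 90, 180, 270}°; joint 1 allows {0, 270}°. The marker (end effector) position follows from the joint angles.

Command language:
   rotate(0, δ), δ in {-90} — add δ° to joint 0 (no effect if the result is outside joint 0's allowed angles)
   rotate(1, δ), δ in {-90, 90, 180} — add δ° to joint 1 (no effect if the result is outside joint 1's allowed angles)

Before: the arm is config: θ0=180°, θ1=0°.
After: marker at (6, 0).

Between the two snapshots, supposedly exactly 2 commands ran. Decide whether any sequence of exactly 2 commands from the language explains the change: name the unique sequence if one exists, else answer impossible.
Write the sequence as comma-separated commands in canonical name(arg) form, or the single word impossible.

rotate(0, -90), rotate(0, -90)

start: config: θ0=180°, θ1=0°
step 1 (rotate(0, -90)): config: θ0=90°, θ1=0°
step 2 (rotate(0, -90)): config: θ0=0°, θ1=0°
no other 2-command option fits: unique.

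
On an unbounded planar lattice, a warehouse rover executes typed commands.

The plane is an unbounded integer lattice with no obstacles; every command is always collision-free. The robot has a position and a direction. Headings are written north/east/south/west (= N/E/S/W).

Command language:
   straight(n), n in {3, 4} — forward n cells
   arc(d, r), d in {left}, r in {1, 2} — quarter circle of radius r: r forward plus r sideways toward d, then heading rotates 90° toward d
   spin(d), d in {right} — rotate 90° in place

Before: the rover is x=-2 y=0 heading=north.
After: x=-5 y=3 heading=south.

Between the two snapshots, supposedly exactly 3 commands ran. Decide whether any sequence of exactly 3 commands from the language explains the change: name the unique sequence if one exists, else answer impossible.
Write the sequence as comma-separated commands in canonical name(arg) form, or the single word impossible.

key: order matters: swapping straight(4) and arc(left, 2) lands elsewhere
initial: x=-2 y=0 heading=north
t=1 straight(4) ⇒ x=-2 y=4 heading=north
t=2 arc(left, 1) ⇒ x=-3 y=5 heading=west
t=3 arc(left, 2) ⇒ x=-5 y=3 heading=south
no rival 3-sequence matches.

straight(4), arc(left, 1), arc(left, 2)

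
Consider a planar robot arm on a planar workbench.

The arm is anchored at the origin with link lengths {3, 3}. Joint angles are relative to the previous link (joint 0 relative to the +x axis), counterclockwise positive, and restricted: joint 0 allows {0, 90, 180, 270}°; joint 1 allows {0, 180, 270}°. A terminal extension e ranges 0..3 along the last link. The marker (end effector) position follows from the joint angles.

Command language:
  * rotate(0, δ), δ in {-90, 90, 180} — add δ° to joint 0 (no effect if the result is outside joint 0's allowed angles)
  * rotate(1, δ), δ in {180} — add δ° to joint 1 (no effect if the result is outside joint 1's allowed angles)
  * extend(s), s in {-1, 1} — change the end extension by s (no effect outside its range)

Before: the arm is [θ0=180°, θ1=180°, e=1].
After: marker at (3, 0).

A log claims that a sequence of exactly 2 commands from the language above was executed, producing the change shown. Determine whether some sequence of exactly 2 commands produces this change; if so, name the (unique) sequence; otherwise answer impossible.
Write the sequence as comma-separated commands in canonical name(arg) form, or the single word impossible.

t0: [θ0=180°, θ1=180°, e=1]
1. extend(1) → [θ0=180°, θ1=180°, e=2]
2. extend(1) → [θ0=180°, θ1=180°, e=3]
uniquely the one of 36 2-step routes that fits.

extend(1), extend(1)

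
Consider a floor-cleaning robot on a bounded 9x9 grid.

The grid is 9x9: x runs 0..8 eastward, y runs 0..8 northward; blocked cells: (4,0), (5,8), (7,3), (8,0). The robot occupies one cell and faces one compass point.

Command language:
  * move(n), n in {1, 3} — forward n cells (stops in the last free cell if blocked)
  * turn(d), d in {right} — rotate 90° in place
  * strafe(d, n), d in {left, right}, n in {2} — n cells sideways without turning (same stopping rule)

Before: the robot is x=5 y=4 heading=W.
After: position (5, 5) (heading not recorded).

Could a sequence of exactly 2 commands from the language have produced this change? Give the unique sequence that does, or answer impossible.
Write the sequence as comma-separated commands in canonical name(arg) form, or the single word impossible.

key: running move(1) before turn(right) would end elsewhere — order is forced
start: x=5 y=4 heading=W
t=1 turn(right) ⇒ x=5 y=4 heading=N
t=2 move(1) ⇒ x=5 y=5 heading=N
uniquely the one of 25 2-step routes that fits.

turn(right), move(1)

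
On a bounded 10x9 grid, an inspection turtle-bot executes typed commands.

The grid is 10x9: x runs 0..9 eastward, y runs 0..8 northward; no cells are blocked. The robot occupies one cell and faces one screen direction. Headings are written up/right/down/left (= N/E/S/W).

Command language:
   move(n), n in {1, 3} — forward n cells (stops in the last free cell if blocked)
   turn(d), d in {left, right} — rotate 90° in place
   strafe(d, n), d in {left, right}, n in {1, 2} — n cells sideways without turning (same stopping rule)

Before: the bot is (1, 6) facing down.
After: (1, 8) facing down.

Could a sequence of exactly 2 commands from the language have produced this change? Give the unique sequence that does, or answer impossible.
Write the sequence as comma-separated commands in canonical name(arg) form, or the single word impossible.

impossible

no 2-step route produces this change.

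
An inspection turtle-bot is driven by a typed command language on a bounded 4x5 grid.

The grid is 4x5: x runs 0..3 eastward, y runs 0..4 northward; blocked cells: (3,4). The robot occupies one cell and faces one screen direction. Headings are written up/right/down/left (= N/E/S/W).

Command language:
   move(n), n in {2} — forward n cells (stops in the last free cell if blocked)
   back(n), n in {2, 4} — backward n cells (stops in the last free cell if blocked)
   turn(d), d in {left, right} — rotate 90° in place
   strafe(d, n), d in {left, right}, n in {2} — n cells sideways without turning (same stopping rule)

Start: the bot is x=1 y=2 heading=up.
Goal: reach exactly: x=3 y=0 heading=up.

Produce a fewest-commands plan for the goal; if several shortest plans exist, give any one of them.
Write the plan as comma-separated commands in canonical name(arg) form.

strafe(right, 2), back(4)

t0: x=1 y=2 heading=up
[1] after strafe(right, 2): x=3 y=2 heading=up
[2] after back(4): x=3 y=0 heading=up
no 1-step plan works, so 2 is optimal.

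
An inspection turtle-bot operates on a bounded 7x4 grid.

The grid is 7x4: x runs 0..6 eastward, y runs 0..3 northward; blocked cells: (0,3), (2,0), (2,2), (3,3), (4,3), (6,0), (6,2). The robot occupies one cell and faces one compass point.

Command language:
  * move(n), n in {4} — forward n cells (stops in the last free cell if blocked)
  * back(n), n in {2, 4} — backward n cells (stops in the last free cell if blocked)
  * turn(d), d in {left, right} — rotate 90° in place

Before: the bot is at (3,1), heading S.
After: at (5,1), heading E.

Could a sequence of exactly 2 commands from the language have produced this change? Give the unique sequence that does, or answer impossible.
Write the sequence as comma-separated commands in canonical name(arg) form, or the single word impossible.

impossible

every 2-command combo misses the target.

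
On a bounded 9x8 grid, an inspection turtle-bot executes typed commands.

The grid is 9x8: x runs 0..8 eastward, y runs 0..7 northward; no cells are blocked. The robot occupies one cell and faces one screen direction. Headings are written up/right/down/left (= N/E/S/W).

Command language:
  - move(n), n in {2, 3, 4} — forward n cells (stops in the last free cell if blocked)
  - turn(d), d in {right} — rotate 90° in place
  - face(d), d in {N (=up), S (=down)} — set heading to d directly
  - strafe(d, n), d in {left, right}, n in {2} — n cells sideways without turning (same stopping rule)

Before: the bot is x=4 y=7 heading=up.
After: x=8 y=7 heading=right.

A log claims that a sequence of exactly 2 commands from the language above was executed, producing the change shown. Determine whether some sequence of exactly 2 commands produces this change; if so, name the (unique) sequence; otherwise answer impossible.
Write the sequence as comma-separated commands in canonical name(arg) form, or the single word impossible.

key: cell and facing (now E) both changed — the 2 commands mix motion and turning
start: x=4 y=7 heading=up
t=1 turn(right) ⇒ x=4 y=7 heading=right
t=2 move(4) ⇒ x=8 y=7 heading=right
uniquely the one of 64 2-step routes that fits.

turn(right), move(4)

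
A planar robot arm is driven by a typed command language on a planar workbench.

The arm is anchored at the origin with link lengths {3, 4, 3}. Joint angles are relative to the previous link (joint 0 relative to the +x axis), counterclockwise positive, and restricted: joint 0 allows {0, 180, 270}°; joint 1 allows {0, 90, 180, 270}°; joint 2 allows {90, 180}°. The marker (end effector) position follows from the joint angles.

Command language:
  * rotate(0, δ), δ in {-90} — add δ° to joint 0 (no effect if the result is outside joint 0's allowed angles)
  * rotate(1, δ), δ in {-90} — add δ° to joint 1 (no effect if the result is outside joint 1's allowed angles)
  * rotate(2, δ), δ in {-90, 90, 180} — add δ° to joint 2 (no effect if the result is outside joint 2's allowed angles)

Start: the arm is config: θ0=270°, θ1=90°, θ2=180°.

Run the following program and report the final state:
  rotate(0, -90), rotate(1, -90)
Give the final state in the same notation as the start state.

config: θ0=180°, θ1=0°, θ2=180°

begin: config: θ0=270°, θ1=90°, θ2=180°
step 1 (rotate(0, -90)): config: θ0=180°, θ1=90°, θ2=180°
step 2 (rotate(1, -90)): config: θ0=180°, θ1=0°, θ2=180°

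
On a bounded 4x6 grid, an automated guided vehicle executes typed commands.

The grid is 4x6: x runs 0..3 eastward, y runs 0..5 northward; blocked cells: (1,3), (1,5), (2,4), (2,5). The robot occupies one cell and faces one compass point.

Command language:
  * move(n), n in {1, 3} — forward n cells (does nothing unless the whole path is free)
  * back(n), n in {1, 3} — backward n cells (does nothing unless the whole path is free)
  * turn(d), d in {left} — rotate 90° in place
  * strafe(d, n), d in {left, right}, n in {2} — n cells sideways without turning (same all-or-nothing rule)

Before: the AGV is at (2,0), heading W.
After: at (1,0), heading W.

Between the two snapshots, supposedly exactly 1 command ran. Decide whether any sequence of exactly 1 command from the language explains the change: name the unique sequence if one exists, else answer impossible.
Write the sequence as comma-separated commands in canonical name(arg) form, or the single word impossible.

key: still facing W — the one step turns nothing
from: at (2,0), heading W
step 1 (move(1)): at (1,0), heading W
all 7 alternatives checked — unique.

move(1)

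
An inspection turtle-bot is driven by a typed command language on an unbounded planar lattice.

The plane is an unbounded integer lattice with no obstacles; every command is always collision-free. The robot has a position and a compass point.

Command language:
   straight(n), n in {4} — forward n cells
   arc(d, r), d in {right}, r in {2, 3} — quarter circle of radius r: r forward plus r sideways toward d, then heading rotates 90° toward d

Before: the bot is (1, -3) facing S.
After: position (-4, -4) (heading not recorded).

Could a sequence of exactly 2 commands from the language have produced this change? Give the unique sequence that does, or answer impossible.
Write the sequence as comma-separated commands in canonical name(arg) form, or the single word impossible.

arc(right, 3), arc(right, 2)

key: running arc(right, 2) before arc(right, 3) would end elsewhere — order is forced
from: (1, -3) facing S
step 1 (arc(right, 3)): (-2, -6) facing W
step 2 (arc(right, 2)): (-4, -4) facing N
no rival 2-sequence matches.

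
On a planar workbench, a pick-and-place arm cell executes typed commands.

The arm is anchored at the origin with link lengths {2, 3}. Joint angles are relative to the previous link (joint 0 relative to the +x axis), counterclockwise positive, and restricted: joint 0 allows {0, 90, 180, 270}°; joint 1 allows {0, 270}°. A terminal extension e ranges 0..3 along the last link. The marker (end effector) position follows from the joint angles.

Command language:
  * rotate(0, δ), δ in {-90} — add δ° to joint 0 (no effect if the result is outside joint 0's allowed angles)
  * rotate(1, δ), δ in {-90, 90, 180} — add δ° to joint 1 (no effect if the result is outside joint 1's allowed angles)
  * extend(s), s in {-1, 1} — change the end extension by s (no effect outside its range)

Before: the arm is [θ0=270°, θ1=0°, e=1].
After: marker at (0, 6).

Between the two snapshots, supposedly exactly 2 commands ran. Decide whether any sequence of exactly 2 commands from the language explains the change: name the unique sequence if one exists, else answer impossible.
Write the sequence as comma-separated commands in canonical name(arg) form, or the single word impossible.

rotate(0, -90), rotate(0, -90)

start: [θ0=270°, θ1=0°, e=1]
1. rotate(0, -90) → [θ0=180°, θ1=0°, e=1]
2. rotate(0, -90) → [θ0=90°, θ1=0°, e=1]
no other 2-command option fits: unique.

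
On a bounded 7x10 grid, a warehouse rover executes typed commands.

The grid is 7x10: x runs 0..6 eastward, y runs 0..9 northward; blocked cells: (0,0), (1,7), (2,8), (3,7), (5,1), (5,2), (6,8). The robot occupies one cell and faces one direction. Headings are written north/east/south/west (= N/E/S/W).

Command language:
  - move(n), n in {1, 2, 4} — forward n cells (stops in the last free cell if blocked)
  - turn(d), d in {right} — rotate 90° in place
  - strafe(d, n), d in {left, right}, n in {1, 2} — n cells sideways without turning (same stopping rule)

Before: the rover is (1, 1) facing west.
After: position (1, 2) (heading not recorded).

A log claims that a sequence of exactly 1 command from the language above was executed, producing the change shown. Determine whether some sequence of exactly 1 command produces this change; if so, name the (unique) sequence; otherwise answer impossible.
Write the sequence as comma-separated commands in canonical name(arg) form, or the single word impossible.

strafe(right, 1)

t0: (1, 1) facing west
[1] after strafe(right, 1): (1, 2) facing west
all 8 alternatives checked — unique.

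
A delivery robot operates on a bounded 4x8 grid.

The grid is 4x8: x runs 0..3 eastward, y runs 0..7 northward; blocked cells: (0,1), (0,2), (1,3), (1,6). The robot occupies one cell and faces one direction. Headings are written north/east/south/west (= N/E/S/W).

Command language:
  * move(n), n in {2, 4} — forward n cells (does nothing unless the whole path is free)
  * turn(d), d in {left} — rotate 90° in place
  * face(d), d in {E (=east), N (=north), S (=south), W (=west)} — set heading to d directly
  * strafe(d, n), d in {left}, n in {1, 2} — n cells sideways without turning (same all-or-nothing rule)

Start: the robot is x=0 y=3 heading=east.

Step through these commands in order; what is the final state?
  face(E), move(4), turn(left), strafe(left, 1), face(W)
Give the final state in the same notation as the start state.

t0: x=0 y=3 heading=east
1. face(E) → x=0 y=3 heading=east
2. move(4) → x=0 y=3 heading=east
3. turn(left) → x=0 y=3 heading=north
4. strafe(left, 1) → x=0 y=3 heading=north
5. face(W) → x=0 y=3 heading=west

x=0 y=3 heading=west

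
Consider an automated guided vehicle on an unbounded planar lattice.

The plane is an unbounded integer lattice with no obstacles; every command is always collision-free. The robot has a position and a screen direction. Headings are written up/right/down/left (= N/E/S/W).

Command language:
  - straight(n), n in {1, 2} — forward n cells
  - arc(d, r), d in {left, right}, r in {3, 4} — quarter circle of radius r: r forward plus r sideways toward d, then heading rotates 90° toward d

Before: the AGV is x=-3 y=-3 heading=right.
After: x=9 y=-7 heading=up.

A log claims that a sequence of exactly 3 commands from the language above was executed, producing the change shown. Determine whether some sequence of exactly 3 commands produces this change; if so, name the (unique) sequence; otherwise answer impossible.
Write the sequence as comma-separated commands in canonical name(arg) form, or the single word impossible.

arc(right, 4), arc(left, 4), arc(left, 4)

key: cell and facing (now N) both changed — the 3 commands mix motion and turning
from: x=-3 y=-3 heading=right
[1] after arc(right, 4): x=1 y=-7 heading=down
[2] after arc(left, 4): x=5 y=-11 heading=right
[3] after arc(left, 4): x=9 y=-7 heading=up
all 216 alternatives checked — unique.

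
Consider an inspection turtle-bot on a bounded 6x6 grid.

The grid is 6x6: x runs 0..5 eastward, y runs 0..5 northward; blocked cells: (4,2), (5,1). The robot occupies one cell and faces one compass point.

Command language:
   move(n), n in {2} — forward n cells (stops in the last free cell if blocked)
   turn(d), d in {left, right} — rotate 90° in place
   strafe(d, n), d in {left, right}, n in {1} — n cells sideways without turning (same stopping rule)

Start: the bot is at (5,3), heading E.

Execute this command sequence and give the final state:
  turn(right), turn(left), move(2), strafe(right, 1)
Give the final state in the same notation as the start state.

initial: at (5,3), heading E
t=1 turn(right) ⇒ at (5,3), heading S
t=2 turn(left) ⇒ at (5,3), heading E
t=3 move(2) ⇒ at (5,3), heading E
t=4 strafe(right, 1) ⇒ at (5,2), heading E

at (5,2), heading E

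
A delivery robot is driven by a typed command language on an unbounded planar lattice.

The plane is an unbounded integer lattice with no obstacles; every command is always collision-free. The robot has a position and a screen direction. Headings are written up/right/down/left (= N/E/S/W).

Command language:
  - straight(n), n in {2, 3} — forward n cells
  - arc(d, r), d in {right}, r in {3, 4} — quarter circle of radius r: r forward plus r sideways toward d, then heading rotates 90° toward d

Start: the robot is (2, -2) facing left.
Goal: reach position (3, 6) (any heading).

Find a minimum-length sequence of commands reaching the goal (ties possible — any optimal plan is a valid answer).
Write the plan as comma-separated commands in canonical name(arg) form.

start: (2, -2) facing left
t=1 straight(2) ⇒ (0, -2) facing left
t=2 arc(right, 4) ⇒ (-4, 2) facing up
t=3 arc(right, 4) ⇒ (0, 6) facing right
t=4 straight(3) ⇒ (3, 6) facing right
shorter routes all fall short; 4 is best.

straight(2), arc(right, 4), arc(right, 4), straight(3)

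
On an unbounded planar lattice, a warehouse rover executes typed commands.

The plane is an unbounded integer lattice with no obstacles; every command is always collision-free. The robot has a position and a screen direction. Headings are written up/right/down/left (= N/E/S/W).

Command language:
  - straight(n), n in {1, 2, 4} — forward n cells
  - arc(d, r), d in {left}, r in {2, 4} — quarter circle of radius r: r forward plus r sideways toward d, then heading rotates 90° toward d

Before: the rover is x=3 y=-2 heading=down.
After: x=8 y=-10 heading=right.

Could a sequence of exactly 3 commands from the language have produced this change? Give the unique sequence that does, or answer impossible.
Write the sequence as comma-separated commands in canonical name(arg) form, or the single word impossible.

key: cell and facing (now E) both changed — the 3 commands mix motion and turning
from: x=3 y=-2 heading=down
[1] after straight(4): x=3 y=-6 heading=down
[2] after arc(left, 4): x=7 y=-10 heading=right
[3] after straight(1): x=8 y=-10 heading=right
no rival 3-sequence matches.

straight(4), arc(left, 4), straight(1)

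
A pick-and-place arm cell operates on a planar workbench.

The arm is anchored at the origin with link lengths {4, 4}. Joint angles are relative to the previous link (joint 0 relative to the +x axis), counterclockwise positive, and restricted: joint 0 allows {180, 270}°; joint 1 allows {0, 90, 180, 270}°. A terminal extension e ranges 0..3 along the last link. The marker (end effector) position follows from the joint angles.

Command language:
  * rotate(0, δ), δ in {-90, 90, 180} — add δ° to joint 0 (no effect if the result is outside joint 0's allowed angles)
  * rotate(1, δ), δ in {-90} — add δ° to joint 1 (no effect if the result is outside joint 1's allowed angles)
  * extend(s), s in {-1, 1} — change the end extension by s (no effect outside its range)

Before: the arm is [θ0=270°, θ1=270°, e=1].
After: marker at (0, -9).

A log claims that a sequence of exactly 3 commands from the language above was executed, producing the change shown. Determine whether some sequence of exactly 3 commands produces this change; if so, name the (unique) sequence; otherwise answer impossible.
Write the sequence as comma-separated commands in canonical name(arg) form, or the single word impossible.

t0: [θ0=270°, θ1=270°, e=1]
step 1 (rotate(1, -90)): [θ0=270°, θ1=180°, e=1]
step 2 (rotate(1, -90)): [θ0=270°, θ1=90°, e=1]
step 3 (rotate(1, -90)): [θ0=270°, θ1=0°, e=1]
no rival 3-sequence matches.

rotate(1, -90), rotate(1, -90), rotate(1, -90)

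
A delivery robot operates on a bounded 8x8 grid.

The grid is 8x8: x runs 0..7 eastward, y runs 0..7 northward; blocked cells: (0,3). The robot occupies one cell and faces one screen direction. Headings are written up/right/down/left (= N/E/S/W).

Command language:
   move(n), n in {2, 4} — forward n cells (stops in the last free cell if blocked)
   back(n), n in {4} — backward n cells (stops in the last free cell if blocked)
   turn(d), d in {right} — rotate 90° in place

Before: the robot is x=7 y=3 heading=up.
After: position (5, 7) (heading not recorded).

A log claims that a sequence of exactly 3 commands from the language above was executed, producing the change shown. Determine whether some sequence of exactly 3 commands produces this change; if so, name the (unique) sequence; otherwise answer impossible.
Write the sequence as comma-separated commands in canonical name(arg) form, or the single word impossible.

impossible

every 3-command combo misses the target.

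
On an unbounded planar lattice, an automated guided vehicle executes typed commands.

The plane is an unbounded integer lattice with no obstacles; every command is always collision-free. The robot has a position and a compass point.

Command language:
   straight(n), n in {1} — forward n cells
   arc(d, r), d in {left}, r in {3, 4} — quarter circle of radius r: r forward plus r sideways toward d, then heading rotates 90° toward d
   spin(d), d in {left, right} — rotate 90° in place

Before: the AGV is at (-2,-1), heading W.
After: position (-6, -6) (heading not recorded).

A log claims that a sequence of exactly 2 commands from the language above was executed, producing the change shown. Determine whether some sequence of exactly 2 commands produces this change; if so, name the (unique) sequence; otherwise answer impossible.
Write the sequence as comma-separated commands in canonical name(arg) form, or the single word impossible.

key: running straight(1) before arc(left, 4) would end elsewhere — order is forced
start: at (-2,-1), heading W
step 1 (arc(left, 4)): at (-6,-5), heading S
step 2 (straight(1)): at (-6,-6), heading S
no rival 2-sequence matches.

arc(left, 4), straight(1)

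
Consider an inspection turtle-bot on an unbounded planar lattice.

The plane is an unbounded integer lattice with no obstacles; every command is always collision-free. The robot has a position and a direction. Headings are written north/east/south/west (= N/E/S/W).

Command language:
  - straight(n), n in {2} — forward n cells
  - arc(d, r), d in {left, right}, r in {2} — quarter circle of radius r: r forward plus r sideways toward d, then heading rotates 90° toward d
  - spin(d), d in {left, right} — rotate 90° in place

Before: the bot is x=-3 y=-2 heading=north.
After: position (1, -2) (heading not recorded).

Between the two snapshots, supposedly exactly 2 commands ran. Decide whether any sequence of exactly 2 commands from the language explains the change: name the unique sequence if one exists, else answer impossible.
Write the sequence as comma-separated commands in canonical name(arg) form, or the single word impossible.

arc(right, 2), arc(right, 2)

initial: x=-3 y=-2 heading=north
1. arc(right, 2) → x=-1 y=0 heading=east
2. arc(right, 2) → x=1 y=-2 heading=south
no other 2-command option fits: unique.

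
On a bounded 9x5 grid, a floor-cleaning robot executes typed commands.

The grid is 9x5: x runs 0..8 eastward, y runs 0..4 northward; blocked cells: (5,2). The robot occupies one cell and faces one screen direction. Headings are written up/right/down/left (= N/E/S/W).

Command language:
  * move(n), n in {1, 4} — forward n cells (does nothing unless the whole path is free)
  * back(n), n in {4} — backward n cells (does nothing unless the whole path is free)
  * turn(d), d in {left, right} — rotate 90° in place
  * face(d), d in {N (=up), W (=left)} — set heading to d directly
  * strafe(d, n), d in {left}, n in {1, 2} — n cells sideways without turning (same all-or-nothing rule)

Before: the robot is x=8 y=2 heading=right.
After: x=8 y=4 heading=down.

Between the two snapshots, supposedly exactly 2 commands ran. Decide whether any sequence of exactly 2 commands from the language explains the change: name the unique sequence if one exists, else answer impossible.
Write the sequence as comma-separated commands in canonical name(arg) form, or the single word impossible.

strafe(left, 2), turn(right)

key: order matters: swapping strafe(left, 2) and turn(right) lands elsewhere
begin: x=8 y=2 heading=right
t=1 strafe(left, 2) ⇒ x=8 y=4 heading=right
t=2 turn(right) ⇒ x=8 y=4 heading=down
uniquely the one of 81 2-step routes that fits.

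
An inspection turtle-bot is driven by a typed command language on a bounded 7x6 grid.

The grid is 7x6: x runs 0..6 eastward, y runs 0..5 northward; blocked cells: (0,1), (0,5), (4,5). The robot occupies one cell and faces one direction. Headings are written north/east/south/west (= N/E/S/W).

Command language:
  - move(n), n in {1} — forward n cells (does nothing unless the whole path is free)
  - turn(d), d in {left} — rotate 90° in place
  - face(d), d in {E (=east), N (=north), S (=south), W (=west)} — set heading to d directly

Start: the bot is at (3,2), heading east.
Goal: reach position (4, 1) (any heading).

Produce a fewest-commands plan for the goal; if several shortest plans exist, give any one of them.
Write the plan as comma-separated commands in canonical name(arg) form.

move(1), face(S), move(1)

initial: at (3,2), heading east
t=1 move(1) ⇒ at (4,2), heading east
t=2 face(S) ⇒ at (4,2), heading south
t=3 move(1) ⇒ at (4,1), heading south
minimal: 3 command(s), checked below 3.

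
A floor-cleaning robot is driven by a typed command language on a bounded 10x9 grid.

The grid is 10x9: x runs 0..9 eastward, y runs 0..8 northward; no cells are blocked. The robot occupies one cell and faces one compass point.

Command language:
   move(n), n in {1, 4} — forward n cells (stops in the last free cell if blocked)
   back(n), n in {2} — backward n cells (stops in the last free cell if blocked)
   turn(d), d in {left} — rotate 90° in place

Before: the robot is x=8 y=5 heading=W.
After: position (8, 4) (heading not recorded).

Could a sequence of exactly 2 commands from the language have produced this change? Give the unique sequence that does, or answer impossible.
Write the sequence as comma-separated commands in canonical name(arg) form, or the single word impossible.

turn(left), move(1)

key: order matters: swapping turn(left) and move(1) lands elsewhere
start: x=8 y=5 heading=W
step 1 (turn(left)): x=8 y=5 heading=S
step 2 (move(1)): x=8 y=4 heading=S
no other 2-command option fits: unique.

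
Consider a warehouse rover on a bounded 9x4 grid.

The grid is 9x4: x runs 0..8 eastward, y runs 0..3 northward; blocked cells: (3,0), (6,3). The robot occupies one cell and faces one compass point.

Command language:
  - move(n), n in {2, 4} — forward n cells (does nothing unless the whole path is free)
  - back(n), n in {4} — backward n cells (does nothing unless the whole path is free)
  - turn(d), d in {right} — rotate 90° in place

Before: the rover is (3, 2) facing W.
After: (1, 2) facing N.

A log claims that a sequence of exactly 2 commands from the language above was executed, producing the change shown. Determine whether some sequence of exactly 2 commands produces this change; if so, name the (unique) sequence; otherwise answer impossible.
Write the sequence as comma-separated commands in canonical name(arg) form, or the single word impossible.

move(2), turn(right)

key: position moved to (1,2) AND the heading swung to N — translation plus rotation needed
from: (3, 2) facing W
t=1 move(2) ⇒ (1, 2) facing W
t=2 turn(right) ⇒ (1, 2) facing N
all 16 alternatives checked — unique.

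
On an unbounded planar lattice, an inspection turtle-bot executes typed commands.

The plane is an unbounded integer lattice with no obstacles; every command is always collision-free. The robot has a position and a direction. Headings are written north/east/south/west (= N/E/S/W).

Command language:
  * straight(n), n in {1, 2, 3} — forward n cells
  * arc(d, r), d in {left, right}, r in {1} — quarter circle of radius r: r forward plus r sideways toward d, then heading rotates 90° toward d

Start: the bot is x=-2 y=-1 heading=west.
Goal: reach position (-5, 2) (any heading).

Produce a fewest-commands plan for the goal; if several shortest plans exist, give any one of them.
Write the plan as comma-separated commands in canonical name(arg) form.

t0: x=-2 y=-1 heading=west
step 1 (straight(2)): x=-4 y=-1 heading=west
step 2 (arc(right, 1)): x=-5 y=0 heading=north
step 3 (straight(2)): x=-5 y=2 heading=north
no 2-step plan works, so 3 is optimal.

straight(2), arc(right, 1), straight(2)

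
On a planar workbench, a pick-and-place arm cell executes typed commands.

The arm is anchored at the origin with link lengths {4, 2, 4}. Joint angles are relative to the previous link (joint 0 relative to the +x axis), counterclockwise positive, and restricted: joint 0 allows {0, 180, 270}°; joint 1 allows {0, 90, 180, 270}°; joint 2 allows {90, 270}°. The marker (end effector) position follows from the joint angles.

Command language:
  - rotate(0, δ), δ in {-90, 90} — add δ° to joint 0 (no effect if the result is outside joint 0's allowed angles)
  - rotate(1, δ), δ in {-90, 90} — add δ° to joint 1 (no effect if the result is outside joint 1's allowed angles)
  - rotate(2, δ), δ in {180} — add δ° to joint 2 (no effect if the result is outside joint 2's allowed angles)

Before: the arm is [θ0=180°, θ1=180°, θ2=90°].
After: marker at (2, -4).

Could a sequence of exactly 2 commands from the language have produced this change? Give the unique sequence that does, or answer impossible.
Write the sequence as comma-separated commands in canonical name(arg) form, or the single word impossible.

rotate(0, 90), rotate(0, 90)

start: [θ0=180°, θ1=180°, θ2=90°]
t=1 rotate(0, 90) ⇒ [θ0=270°, θ1=180°, θ2=90°]
t=2 rotate(0, 90) ⇒ [θ0=0°, θ1=180°, θ2=90°]
no other 2-command option fits: unique.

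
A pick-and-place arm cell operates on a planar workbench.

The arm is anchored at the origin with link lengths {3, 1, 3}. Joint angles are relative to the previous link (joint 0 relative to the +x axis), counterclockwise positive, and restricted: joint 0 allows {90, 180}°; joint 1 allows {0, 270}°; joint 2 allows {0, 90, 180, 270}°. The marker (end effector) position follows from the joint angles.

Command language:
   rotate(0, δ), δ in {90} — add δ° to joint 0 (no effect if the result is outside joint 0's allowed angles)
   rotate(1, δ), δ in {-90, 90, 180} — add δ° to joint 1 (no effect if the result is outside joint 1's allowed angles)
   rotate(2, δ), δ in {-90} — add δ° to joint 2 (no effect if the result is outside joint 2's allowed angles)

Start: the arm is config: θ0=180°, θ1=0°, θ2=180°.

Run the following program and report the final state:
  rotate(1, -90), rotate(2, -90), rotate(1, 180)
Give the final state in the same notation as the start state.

config: θ0=180°, θ1=270°, θ2=90°

initial: config: θ0=180°, θ1=0°, θ2=180°
1. rotate(1, -90) → config: θ0=180°, θ1=270°, θ2=180°
2. rotate(2, -90) → config: θ0=180°, θ1=270°, θ2=90°
3. rotate(1, 180) → config: θ0=180°, θ1=270°, θ2=90°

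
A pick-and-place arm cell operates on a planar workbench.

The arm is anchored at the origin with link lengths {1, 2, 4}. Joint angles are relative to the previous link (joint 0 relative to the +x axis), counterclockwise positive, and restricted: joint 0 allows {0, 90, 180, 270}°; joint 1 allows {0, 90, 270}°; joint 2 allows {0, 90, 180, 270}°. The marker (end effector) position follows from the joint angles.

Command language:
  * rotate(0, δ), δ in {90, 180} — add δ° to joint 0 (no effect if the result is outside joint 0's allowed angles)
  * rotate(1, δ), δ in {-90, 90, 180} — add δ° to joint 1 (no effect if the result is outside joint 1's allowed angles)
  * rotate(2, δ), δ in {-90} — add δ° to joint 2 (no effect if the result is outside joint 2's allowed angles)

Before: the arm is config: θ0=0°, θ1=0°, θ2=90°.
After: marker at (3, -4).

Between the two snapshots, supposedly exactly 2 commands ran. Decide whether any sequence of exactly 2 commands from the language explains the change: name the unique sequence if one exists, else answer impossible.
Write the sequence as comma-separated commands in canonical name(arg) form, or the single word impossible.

t0: config: θ0=0°, θ1=0°, θ2=90°
1. rotate(2, -90) → config: θ0=0°, θ1=0°, θ2=0°
2. rotate(2, -90) → config: θ0=0°, θ1=0°, θ2=270°
no other 2-command option fits: unique.

rotate(2, -90), rotate(2, -90)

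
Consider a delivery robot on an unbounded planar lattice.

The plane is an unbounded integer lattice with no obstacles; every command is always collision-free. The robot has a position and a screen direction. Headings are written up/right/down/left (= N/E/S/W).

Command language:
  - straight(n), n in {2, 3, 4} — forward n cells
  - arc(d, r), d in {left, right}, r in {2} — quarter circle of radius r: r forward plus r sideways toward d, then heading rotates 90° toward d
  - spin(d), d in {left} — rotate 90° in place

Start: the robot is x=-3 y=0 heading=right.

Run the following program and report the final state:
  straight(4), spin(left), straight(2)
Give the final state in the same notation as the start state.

t0: x=-3 y=0 heading=right
step 1 (straight(4)): x=1 y=0 heading=right
step 2 (spin(left)): x=1 y=0 heading=up
step 3 (straight(2)): x=1 y=2 heading=up

x=1 y=2 heading=up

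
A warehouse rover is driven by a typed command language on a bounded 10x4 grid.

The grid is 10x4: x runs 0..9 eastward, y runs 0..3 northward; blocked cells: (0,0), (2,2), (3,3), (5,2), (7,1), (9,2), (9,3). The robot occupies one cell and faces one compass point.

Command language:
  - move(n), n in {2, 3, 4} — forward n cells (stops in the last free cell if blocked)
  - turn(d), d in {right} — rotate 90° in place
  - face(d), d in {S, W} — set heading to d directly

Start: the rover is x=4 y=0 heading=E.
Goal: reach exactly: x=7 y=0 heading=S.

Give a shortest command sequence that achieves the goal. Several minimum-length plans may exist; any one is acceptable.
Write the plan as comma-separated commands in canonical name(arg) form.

from: x=4 y=0 heading=E
step 1 (move(3)): x=7 y=0 heading=E
step 2 (face(S)): x=7 y=0 heading=S
nothing shorter than 2 reaches the goal.

move(3), face(S)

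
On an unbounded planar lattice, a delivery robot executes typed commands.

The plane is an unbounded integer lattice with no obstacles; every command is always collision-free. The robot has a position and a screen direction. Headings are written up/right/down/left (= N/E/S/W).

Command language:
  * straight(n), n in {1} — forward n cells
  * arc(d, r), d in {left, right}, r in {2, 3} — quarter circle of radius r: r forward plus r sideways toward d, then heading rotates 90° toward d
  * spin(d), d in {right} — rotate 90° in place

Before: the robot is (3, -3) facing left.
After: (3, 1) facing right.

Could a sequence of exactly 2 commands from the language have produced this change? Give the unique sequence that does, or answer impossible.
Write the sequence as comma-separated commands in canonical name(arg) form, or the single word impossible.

arc(right, 2), arc(right, 2)

key: cell and facing (now E) both changed — the 2 commands mix motion and turning
from: (3, -3) facing left
1. arc(right, 2) → (1, -1) facing up
2. arc(right, 2) → (3, 1) facing right
uniquely the one of 36 2-step routes that fits.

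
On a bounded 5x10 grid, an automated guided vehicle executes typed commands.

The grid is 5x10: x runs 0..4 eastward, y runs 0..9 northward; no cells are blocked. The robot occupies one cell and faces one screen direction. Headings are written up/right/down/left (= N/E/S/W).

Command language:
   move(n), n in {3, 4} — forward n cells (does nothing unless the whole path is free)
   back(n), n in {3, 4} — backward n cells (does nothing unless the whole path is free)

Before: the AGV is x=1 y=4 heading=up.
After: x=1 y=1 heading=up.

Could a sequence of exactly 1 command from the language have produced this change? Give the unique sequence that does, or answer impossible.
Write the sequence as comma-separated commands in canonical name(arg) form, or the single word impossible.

key: heading stays N — the single command does not turn
initial: x=1 y=4 heading=up
step 1 (back(3)): x=1 y=1 heading=up
no other 1-command option fits: unique.

back(3)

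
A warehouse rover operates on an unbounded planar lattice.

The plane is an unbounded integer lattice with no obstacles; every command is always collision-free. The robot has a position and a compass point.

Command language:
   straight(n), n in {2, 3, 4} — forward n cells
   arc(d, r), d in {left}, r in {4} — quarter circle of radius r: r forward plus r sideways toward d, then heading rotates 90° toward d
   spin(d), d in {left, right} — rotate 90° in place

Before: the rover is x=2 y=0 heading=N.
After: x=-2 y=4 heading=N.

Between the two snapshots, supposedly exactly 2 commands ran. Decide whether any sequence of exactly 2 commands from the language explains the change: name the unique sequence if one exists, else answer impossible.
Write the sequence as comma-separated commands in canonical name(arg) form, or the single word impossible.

arc(left, 4), spin(right)

key: order matters: swapping arc(left, 4) and spin(right) lands elsewhere
initial: x=2 y=0 heading=N
step 1 (arc(left, 4)): x=-2 y=4 heading=W
step 2 (spin(right)): x=-2 y=4 heading=N
uniquely the one of 36 2-step routes that fits.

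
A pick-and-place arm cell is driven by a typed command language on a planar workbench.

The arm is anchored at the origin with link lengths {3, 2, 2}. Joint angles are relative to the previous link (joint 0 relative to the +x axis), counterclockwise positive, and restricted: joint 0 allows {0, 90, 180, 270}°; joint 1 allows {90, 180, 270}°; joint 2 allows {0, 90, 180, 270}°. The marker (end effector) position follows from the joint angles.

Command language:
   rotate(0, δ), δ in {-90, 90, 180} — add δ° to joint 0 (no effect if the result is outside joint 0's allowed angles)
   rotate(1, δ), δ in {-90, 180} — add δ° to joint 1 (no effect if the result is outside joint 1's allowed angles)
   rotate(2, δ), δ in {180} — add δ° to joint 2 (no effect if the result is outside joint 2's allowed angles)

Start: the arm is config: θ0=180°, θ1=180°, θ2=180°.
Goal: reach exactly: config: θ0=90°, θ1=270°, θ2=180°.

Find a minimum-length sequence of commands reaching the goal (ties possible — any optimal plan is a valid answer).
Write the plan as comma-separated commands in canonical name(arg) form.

initial: config: θ0=180°, θ1=180°, θ2=180°
t=1 rotate(1, -90) ⇒ config: θ0=180°, θ1=90°, θ2=180°
t=2 rotate(1, 180) ⇒ config: θ0=180°, θ1=270°, θ2=180°
t=3 rotate(0, -90) ⇒ config: θ0=90°, θ1=270°, θ2=180°
minimal: 3 command(s), checked below 3.

rotate(1, -90), rotate(1, 180), rotate(0, -90)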